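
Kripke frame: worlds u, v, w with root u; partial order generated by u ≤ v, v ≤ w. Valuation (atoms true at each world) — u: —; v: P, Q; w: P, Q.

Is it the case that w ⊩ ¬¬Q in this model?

Yes

w ⊩ ¬¬Q: no world accessible from w forces ¬Q.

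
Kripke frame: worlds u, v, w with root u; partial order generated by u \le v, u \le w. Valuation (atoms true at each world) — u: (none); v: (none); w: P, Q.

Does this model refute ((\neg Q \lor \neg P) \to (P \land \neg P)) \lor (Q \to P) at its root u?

No

u \Vdash ((\neg Q \lor \neg P) \to (P \land \neg P)) \lor (Q \to P) via the disjunct Q \to P.
So the root u forces ((\neg Q \lor \neg P) \to (P \land \neg P)) \lor (Q \to P); the model is not a countermodel.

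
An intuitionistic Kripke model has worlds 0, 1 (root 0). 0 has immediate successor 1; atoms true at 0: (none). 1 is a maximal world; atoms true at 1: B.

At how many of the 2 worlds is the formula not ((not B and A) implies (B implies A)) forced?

0: does not force it — 0 does not force not ((not B and A) implies (B implies A)) since 0 is accessible from 0 and 0 forces (not B and A) implies (B implies A).
1: does not force it.
Worlds forcing the formula: { }.

0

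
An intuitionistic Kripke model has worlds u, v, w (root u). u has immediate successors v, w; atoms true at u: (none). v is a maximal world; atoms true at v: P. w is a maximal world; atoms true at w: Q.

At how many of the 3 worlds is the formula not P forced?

1

u: does not force it — u does not force not P since v is accessible from u and v forces P.
v: does not force it — v does not force not P since v is accessible from v and v forces P.
w: forces it.
Worlds forcing the formula: {w}.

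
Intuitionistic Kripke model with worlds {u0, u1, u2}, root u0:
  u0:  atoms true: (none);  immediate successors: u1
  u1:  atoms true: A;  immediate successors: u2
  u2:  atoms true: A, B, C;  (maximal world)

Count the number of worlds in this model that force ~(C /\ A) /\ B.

u0: does not force it — u0 ||-/- ~(C /\ A) /\ B since u0 fails ~(C /\ A).
u1: does not force it — u1 ||-/- ~(C /\ A) /\ B since u1 fails ~(C /\ A).
u2: does not force it.
Worlds forcing the formula: { }.

0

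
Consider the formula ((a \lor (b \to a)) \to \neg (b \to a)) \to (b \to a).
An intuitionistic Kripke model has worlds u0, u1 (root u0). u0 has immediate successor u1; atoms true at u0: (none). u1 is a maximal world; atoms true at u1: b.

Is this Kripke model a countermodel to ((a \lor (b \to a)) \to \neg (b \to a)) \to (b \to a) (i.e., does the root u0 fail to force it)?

Yes

u0 \nVdash ((a \lor (b \to a)) \to \neg (b \to a)) \to (b \to a): already at u0 itself, u0 \Vdash (a \lor (b \to a)) \to \neg (b \to a) but u0 \nVdash b \to a.
u0 \nVdash b \to a: at the accessible world u1, u1 \Vdash b but u1 \nVdash a.
u1 lacks atom a, so u1 \nVdash a.
So the root u0 does not force ((a \lor (b \to a)) \to \neg (b \to a)) \to (b \to a); the model is a countermodel.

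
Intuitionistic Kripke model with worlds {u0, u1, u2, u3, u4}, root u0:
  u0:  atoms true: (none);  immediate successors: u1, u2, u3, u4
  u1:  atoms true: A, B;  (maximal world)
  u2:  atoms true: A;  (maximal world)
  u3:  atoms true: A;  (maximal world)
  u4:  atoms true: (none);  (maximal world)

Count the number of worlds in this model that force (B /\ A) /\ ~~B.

u0: does not force it — u0 ||-/- (B /\ A) /\ ~~B since u0 fails B /\ A.
u1: forces it.
u2: does not force it — u2 ||-/- (B /\ A) /\ ~~B since u2 fails B /\ A.
u3: does not force it.
u4: does not force it.
Worlds forcing the formula: {u1}.

1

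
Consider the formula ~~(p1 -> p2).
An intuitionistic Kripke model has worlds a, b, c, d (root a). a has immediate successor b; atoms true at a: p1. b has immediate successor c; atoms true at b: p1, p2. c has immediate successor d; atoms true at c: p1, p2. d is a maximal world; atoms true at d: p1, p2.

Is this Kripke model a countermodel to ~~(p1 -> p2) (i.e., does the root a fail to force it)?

No

a ||- ~~(p1 -> p2): no world accessible from a forces ~(p1 -> p2).
So the root a forces ~~(p1 -> p2); the model is not a countermodel.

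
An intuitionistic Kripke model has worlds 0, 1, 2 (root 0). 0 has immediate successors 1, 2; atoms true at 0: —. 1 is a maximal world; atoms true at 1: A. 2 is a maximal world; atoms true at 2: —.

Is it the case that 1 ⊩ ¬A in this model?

No

1 ⊮ ¬A since 1 is accessible from 1 and 1 ⊩ A.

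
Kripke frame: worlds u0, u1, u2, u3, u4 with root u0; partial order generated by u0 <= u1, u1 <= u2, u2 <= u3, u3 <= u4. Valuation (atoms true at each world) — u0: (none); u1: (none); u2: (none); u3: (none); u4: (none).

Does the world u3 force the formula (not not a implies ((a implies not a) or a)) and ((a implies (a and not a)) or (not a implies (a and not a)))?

u3 forces (not not a implies ((a implies not a) or a)) and ((a implies (a and not a)) or (not a implies (a and not a))) since u3 forces both conjuncts.

Yes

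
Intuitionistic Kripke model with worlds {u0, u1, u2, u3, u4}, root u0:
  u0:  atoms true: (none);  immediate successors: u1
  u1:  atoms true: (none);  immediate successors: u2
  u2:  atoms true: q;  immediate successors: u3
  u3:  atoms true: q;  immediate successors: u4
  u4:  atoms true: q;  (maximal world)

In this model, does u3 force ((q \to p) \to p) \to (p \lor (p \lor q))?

u3 \Vdash ((q \to p) \to p) \to (p \lor (p \lor q)): every world accessible from u3 that forces (q \to p) \to p (namely u3, u4) also forces p \lor (p \lor q).

Yes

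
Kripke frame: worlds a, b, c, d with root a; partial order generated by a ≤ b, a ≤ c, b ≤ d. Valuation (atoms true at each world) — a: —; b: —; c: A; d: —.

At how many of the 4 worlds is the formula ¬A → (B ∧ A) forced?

1

a: does not force it — a ⊮ ¬A → (B ∧ A): at the accessible world b, b ⊩ ¬A but b ⊮ B ∧ A.
b: does not force it — b ⊮ ¬A → (B ∧ A): already at b itself, b ⊩ ¬A but b ⊮ B ∧ A.
c: forces it.
d: does not force it.
Worlds forcing the formula: {c}.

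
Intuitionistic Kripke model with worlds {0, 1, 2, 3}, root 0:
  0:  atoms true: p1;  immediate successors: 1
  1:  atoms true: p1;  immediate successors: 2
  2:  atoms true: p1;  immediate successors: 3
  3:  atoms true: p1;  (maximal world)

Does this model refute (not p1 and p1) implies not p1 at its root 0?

0 forces (not p1 and p1) implies not p1 vacuously: no world accessible from 0 forces the antecedent not p1 and p1.
So the root 0 forces (not p1 and p1) implies not p1; the model is not a countermodel.

No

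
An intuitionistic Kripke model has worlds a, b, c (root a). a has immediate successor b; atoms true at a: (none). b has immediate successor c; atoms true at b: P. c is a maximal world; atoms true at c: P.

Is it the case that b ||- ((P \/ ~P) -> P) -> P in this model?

b ||- ((P \/ ~P) -> P) -> P: every world accessible from b that forces (P \/ ~P) -> P (namely b, c) also forces P.

Yes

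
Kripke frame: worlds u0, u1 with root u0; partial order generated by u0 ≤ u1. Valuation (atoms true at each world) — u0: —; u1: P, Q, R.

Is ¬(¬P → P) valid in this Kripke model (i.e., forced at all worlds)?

No

Not every world: u0 ⊮ ¬(¬P → P).
u0 ⊮ ¬(¬P → P) since u0 is accessible from u0 and u0 ⊩ ¬P → P.
u0 ⊩ ¬P → P vacuously: no world accessible from u0 forces the antecedent ¬P.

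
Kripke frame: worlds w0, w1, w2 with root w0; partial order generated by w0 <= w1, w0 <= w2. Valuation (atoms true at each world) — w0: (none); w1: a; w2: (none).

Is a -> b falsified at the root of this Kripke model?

Yes

w0 ||-/- a -> b: at the accessible world w1, w1 ||- a but w1 ||-/- b.
w1 lacks atom b, so w1 ||-/- b.
So the root w0 does not force a -> b; the model is a countermodel.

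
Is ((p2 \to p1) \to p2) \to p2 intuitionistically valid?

No

This is Peirce's law, which is not intuitionistically valid.
A Kripke countermodel: worlds u0, u1; order generated by u0 \le u1; atoms true at each world — u0:{}; u1:{p2}.
u0 \nVdash ((p2 \to p1) \to p2) \to p2: already at u0 itself, u0 \Vdash (p2 \to p1) \to p2 but u0 \nVdash p2.
u0 lacks atom p2, so u0 \nVdash p2.
So the root u0 does not force the formula.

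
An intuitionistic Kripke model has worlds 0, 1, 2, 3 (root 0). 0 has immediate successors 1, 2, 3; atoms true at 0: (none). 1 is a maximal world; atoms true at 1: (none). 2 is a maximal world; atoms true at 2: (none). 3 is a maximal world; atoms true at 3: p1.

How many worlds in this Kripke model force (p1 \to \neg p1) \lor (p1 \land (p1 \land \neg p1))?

2

0: does not force it — 0 \nVdash (p1 \to \neg p1) \lor (p1 \land (p1 \land \neg p1)): neither disjunct is forced at 0.
1: forces it.
2: forces it.
3: does not force it.
Worlds forcing the formula: {1, 2}.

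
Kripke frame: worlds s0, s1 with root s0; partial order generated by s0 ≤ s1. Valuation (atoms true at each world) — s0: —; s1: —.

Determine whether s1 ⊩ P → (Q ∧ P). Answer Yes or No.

s1 ⊩ P → (Q ∧ P) vacuously: no world accessible from s1 forces the antecedent P.

Yes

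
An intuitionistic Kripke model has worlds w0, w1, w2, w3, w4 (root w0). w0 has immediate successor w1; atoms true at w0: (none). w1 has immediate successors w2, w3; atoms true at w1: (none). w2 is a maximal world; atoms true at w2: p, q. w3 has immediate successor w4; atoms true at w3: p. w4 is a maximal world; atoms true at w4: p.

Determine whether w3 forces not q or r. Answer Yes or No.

Yes

w3 forces not q or r via the disjunct not q.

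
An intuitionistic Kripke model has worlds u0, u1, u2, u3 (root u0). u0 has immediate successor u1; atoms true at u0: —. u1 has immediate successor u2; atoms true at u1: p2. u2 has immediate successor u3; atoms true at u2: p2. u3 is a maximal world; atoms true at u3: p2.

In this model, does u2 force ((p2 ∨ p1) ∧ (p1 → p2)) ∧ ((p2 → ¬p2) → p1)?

u2 ⊩ ((p2 ∨ p1) ∧ (p1 → p2)) ∧ ((p2 → ¬p2) → p1) since u2 forces both conjuncts.

Yes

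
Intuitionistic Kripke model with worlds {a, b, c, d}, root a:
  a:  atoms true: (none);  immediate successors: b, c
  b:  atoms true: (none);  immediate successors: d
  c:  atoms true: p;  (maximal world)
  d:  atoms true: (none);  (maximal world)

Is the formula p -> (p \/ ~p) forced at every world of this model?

Yes

a ||- p -> (p \/ ~p): every world accessible from a that forces p (namely c) also forces p \/ ~p.
Since the root a forces p -> (p \/ ~p) and forcing is persistent (monotone upward), every world forces it.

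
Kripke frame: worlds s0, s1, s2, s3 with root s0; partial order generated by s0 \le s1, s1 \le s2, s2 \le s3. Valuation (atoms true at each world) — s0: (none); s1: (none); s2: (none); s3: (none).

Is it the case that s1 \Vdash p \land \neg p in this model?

s1 \nVdash p \land \neg p since s1 fails p.

No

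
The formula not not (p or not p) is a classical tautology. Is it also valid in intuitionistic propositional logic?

Yes

This is the double negation of excluded middle, which is intuitionistically derivable.
Assuming not (p or not p): from p we'd get p or not p, so not p; but then p or not p again — contradiction. Hence not not (p or not p).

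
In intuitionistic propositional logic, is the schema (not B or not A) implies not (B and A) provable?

This is a constructively valid De Morgan direction (disjunction of negations to negated conjunction), which is intuitionistically derivable.
If not B holds at a world then no accessible world forces B, hence none forces B and A; likewise for not A.

Yes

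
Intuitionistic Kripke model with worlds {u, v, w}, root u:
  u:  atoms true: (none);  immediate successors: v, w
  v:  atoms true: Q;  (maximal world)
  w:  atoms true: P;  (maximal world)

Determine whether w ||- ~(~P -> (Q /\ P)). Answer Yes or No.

w ||-/- ~(~P -> (Q /\ P)) since w is accessible from w and w ||- ~P -> (Q /\ P).
w ||- ~P -> (Q /\ P) vacuously: no world accessible from w forces the antecedent ~P.

No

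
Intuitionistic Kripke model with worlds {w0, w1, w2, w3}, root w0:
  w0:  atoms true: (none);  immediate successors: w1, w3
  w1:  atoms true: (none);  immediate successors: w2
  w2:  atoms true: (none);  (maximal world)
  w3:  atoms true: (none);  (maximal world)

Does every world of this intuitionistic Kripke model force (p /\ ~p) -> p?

Yes

w0 ||- (p /\ ~p) -> p vacuously: no world accessible from w0 forces the antecedent p /\ ~p.
Since the root w0 forces (p /\ ~p) -> p and forcing is persistent (monotone upward), every world forces it.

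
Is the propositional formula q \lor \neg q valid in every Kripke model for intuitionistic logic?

This is the law of excluded middle, which is not intuitionistically valid.
A Kripke countermodel: worlds s0, s1; order generated by s0 \le s1; atoms true at each world — s0:{}; s1:{q}.
s0 \nVdash q \lor \neg q: neither disjunct is forced at s0.
s0 lacks atom q, so s0 \nVdash q.
So the root s0 does not force the formula.

No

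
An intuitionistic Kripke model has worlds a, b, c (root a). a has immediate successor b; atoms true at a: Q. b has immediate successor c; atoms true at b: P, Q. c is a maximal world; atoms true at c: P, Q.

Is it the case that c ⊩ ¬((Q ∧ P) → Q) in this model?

No

c ⊮ ¬((Q ∧ P) → Q) since c is accessible from c and c ⊩ (Q ∧ P) → Q.
c ⊩ (Q ∧ P) → Q: every world accessible from c that forces Q ∧ P (namely c) also forces Q.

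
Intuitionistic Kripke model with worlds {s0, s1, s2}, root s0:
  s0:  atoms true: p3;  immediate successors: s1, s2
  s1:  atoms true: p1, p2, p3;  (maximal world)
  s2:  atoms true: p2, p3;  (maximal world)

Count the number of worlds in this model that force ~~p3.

s0: forces it.
s1: forces it.
s2: forces it.
Worlds forcing the formula: {s0, s1, s2}.

3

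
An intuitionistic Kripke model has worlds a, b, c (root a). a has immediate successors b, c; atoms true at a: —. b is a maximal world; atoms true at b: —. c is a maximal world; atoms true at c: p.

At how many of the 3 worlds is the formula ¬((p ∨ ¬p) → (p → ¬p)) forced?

a: does not force it — a ⊮ ¬((p ∨ ¬p) → (p → ¬p)) since b is accessible from a and b ⊩ (p ∨ ¬p) → (p → ¬p).
b: does not force it — b ⊮ ¬((p ∨ ¬p) → (p → ¬p)) since b is accessible from b and b ⊩ (p ∨ ¬p) → (p → ¬p).
c: forces it.
Worlds forcing the formula: {c}.

1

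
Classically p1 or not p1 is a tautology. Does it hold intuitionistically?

This is the law of excluded middle, which is not intuitionistically valid.
A Kripke countermodel: worlds w0, w1; order generated by w0 <= w1; atoms true at each world — w0:{}; w1:{p1}.
w0 does not force p1 or not p1: neither disjunct is forced at w0.
w0 lacks atom p1, so w0 does not force p1.
So the root w0 does not force the formula.

No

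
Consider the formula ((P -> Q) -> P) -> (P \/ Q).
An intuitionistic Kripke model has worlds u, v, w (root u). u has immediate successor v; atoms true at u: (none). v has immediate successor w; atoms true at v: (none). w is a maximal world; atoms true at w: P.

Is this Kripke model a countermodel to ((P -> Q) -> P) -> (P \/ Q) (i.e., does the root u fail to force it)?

u ||-/- ((P -> Q) -> P) -> (P \/ Q): already at u itself, u ||- (P -> Q) -> P but u ||-/- P \/ Q.
u ||-/- P \/ Q: neither disjunct is forced at u.
u lacks atom P, so u ||-/- P.
So the root u does not force ((P -> Q) -> P) -> (P \/ Q); the model is a countermodel.

Yes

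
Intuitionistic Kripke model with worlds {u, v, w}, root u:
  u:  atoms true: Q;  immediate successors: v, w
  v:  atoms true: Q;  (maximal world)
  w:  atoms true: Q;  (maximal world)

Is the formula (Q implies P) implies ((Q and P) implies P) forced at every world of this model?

Yes

u forces (Q implies P) implies ((Q and P) implies P) vacuously: no world accessible from u forces the antecedent Q implies P.
Since the root u forces (Q implies P) implies ((Q and P) implies P) and forcing is persistent (monotone upward), every world forces it.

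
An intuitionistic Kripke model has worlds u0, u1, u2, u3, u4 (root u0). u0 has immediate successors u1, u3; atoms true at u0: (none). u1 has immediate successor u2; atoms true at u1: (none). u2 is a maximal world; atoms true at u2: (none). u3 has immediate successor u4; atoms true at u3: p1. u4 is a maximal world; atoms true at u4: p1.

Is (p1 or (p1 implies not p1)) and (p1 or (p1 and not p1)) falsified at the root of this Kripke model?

u0 does not force (p1 or (p1 implies not p1)) and (p1 or (p1 and not p1)) since u0 fails p1 or (p1 implies not p1).
So the root u0 does not force (p1 or (p1 implies not p1)) and (p1 or (p1 and not p1)); the model is a countermodel.

Yes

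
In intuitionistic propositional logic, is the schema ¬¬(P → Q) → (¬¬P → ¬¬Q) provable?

This is the distribution of double negation over implication, which is intuitionistically derivable.
Assume ¬¬(P → Q) and ¬¬P; suppose ¬Q. Then P → Q would give ¬P (by contraposition), contradicting ¬¬P; so ¬(P → Q), contradicting ¬¬(P → Q). Hence ¬¬Q.

Yes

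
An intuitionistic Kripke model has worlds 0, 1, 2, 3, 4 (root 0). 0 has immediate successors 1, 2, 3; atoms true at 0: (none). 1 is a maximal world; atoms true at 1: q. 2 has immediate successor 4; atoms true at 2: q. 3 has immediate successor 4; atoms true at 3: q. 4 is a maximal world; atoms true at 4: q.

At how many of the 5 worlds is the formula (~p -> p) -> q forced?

5

0: forces it.
1: forces it.
2: forces it.
3: forces it.
4: forces it.
Worlds forcing the formula: {0, 1, 2, 3, 4}.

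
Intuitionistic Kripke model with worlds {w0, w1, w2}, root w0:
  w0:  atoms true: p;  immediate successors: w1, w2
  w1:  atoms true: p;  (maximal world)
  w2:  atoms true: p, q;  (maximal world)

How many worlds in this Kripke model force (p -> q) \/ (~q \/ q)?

2

w0: does not force it — w0 ||-/- (p -> q) \/ (~q \/ q): neither disjunct is forced at w0.
w1: forces it.
w2: forces it.
Worlds forcing the formula: {w1, w2}.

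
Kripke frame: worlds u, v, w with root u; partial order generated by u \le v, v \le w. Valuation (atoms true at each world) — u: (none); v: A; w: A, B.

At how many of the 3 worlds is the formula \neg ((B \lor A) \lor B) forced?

u: does not force it — u \nVdash \neg ((B \lor A) \lor B) since v is accessible from u and v \Vdash (B \lor A) \lor B.
v: does not force it.
w: does not force it.
Worlds forcing the formula: { }.

0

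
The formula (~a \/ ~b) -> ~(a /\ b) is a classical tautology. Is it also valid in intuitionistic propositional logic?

Yes

This is a constructively valid De Morgan direction (disjunction of negations to negated conjunction), which is intuitionistically derivable.
If ~a holds at a world then no accessible world forces a, hence none forces a /\ b; likewise for ~b.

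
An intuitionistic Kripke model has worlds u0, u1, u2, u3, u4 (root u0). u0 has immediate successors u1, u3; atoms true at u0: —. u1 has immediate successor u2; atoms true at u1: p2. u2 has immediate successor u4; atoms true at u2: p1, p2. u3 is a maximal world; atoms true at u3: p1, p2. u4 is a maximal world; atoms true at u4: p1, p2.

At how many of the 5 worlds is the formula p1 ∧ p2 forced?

u0: does not force it — u0 ⊮ p1 ∧ p2 since u0 fails p1.
u1: does not force it — u1 ⊮ p1 ∧ p2 since u1 fails p1.
u2: forces it.
u3: forces it.
u4: forces it.
Worlds forcing the formula: {u2, u3, u4}.

3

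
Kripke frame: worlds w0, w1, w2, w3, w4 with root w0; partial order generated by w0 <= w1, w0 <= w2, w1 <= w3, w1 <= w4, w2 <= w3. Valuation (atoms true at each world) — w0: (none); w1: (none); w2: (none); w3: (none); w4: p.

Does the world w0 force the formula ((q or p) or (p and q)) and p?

w0 does not force ((q or p) or (p and q)) and p since w0 fails (q or p) or (p and q).

No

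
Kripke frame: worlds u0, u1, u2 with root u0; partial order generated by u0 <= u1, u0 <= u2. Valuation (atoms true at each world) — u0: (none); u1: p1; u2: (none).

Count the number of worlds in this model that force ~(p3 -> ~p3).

0

u0: does not force it — u0 ||-/- ~(p3 -> ~p3) since u0 is accessible from u0 and u0 ||- p3 -> ~p3.
u1: does not force it — u1 ||-/- ~(p3 -> ~p3) since u1 is accessible from u1 and u1 ||- p3 -> ~p3.
u2: does not force it — u2 ||-/- ~(p3 -> ~p3) since u2 is accessible from u2 and u2 ||- p3 -> ~p3.
Worlds forcing the formula: { }.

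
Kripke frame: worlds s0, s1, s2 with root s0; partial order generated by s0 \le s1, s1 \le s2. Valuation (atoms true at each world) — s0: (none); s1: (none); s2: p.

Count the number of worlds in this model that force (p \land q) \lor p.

1

s0: does not force it — s0 \nVdash (p \land q) \lor p: neither disjunct is forced at s0.
s1: does not force it — s1 \nVdash (p \land q) \lor p: neither disjunct is forced at s1.
s2: forces it.
Worlds forcing the formula: {s2}.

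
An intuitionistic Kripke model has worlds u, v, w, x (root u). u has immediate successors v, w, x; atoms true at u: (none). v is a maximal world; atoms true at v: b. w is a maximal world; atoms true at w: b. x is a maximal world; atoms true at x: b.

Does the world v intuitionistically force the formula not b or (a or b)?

Yes

v forces not b or (a or b) via the disjunct a or b.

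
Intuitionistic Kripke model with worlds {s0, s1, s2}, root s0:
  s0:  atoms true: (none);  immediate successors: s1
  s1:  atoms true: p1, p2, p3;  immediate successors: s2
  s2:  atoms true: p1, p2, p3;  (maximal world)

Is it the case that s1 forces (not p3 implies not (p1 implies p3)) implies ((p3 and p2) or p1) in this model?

s1 forces (not p3 implies not (p1 implies p3)) implies ((p3 and p2) or p1): every world accessible from s1 that forces not p3 implies not (p1 implies p3) (namely s1, s2) also forces (p3 and p2) or p1.

Yes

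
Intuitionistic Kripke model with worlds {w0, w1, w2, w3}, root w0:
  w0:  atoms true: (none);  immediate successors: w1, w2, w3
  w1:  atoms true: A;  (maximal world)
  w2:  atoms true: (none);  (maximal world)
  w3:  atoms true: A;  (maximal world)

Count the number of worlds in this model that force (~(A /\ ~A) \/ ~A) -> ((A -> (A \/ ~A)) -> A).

w0: does not force it — w0 ||-/- (~(A /\ ~A) \/ ~A) -> ((A -> (A \/ ~A)) -> A): already at w0 itself, w0 ||- ~(A /\ ~A) \/ ~A but w0 ||-/- (A -> (A \/ ~A)) -> A.
w1: forces it.
w2: does not force it.
w3: forces it.
Worlds forcing the formula: {w1, w3}.

2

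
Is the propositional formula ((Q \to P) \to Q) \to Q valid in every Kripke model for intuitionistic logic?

No

This is Peirce's law, which is not intuitionistically valid.
A Kripke countermodel: worlds w0, w1; order generated by w0 \le w1; atoms true at each world — w0:{}; w1:{Q}.
w0 \nVdash ((Q \to P) \to Q) \to Q: already at w0 itself, w0 \Vdash (Q \to P) \to Q but w0 \nVdash Q.
w0 lacks atom Q, so w0 \nVdash Q.
So the root w0 does not force the formula.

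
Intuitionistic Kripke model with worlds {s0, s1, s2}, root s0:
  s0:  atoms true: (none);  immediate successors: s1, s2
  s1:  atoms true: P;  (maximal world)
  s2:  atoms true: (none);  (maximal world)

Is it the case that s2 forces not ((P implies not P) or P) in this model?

No

s2 does not force not ((P implies not P) or P) since s2 is accessible from s2 and s2 forces (P implies not P) or P.
s2 forces (P implies not P) or P via the disjunct P implies not P.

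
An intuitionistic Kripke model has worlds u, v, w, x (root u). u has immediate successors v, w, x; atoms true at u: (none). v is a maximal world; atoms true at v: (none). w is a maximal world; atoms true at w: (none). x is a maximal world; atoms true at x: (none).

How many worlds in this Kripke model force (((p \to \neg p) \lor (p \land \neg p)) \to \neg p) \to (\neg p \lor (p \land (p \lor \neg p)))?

u: forces it.
v: forces it.
w: forces it.
x: forces it.
Worlds forcing the formula: {u, v, w, x}.

4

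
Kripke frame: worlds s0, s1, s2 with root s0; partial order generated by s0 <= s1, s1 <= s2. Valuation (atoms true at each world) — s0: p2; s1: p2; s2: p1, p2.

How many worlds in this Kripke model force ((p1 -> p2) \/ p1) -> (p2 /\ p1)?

1

s0: does not force it — s0 ||-/- ((p1 -> p2) \/ p1) -> (p2 /\ p1): already at s0 itself, s0 ||- (p1 -> p2) \/ p1 but s0 ||-/- p2 /\ p1.
s1: does not force it — s1 ||-/- ((p1 -> p2) \/ p1) -> (p2 /\ p1): already at s1 itself, s1 ||- (p1 -> p2) \/ p1 but s1 ||-/- p2 /\ p1.
s2: forces it.
Worlds forcing the formula: {s2}.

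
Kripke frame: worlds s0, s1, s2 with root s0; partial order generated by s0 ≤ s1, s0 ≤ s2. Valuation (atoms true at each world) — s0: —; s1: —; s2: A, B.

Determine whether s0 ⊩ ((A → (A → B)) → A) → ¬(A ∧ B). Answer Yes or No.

No

s0 ⊮ ((A → (A → B)) → A) → ¬(A ∧ B): at the accessible world s2, s2 ⊩ (A → (A → B)) → A but s2 ⊮ ¬(A ∧ B).
s2 ⊮ ¬(A ∧ B) since s2 is accessible from s2 and s2 ⊩ A ∧ B.
s2 ⊩ A ∧ B since s2 forces both conjuncts.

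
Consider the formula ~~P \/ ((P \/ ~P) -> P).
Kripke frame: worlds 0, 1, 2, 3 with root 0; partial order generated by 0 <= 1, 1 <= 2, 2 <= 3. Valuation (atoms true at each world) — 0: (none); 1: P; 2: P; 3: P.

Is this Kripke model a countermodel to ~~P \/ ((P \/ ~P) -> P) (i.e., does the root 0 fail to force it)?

No

0 ||- ~~P \/ ((P \/ ~P) -> P) via the disjunct ~~P.
So the root 0 forces ~~P \/ ((P \/ ~P) -> P); the model is not a countermodel.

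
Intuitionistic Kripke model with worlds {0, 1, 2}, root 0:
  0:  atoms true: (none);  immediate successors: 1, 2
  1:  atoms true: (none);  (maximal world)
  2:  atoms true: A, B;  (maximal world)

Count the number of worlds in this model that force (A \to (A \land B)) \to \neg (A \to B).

0

0: does not force it — 0 \nVdash (A \to (A \land B)) \to \neg (A \to B): already at 0 itself, 0 \Vdash A \to (A \land B) but 0 \nVdash \neg (A \to B).
1: does not force it — 1 \nVdash (A \to (A \land B)) \to \neg (A \to B): already at 1 itself, 1 \Vdash A \to (A \land B) but 1 \nVdash \neg (A \to B).
2: does not force it.
Worlds forcing the formula: { }.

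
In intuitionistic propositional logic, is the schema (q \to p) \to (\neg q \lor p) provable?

No

This is the material-implication-as-disjunction principle, which is not intuitionistically valid.
A Kripke countermodel: worlds w0, w1; order generated by w0 \le w1; atoms true at each world — w0:{}; w1:{p,q}.
w0 \nVdash (q \to p) \to (\neg q \lor p): already at w0 itself, w0 \Vdash q \to p but w0 \nVdash \neg q \lor p.
w0 \nVdash \neg q \lor p: neither disjunct is forced at w0.
w0 \nVdash \neg q since w1 is accessible from w0 and w1 \Vdash q.
So the root w0 does not force the formula.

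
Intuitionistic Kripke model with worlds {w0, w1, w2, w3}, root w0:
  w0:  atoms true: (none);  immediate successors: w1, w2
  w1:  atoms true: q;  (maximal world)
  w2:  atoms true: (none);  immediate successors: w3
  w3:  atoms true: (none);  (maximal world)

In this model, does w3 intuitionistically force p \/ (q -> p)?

Yes

w3 ||- p \/ (q -> p) via the disjunct q -> p.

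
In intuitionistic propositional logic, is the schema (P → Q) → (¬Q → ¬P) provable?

Yes

This is the forward direction of contraposition, which is intuitionistically derivable.
Assume P → Q and ¬Q. If P held then Q would follow, contradicting ¬Q; so ¬P.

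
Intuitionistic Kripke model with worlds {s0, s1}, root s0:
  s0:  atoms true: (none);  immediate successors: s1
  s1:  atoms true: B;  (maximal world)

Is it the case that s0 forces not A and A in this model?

s0 does not force not A and A since s0 fails A.

No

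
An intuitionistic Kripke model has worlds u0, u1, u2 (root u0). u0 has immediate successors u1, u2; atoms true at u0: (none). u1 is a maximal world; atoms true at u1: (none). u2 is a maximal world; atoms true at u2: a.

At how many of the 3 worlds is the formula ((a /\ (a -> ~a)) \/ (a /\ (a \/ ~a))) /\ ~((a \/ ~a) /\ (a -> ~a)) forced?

u0: does not force it — u0 ||-/- ((a /\ (a -> ~a)) \/ (a /\ (a \/ ~a))) /\ ~((a \/ ~a) /\ (a -> ~a)) since u0 fails (a /\ (a -> ~a)) \/ (a /\ (a \/ ~a)).
u1: does not force it — u1 ||-/- ((a /\ (a -> ~a)) \/ (a /\ (a \/ ~a))) /\ ~((a \/ ~a) /\ (a -> ~a)) since u1 fails (a /\ (a -> ~a)) \/ (a /\ (a \/ ~a)).
u2: forces it.
Worlds forcing the formula: {u2}.

1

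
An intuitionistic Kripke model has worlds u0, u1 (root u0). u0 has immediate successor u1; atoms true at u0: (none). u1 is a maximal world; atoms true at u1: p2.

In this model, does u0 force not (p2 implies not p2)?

Yes

u0 forces not (p2 implies not p2): no world accessible from u0 forces p2 implies not p2.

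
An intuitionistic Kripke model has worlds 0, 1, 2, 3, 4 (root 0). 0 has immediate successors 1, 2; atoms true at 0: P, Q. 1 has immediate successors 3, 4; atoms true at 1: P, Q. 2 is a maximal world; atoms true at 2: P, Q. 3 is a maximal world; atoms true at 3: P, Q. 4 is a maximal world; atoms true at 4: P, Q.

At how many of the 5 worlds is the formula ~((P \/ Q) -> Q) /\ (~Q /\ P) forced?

0

0: does not force it — 0 ||-/- ~((P \/ Q) -> Q) /\ (~Q /\ P) since 0 fails ~((P \/ Q) -> Q).
1: does not force it — 1 ||-/- ~((P \/ Q) -> Q) /\ (~Q /\ P) since 1 fails ~((P \/ Q) -> Q).
2: does not force it — 2 ||-/- ~((P \/ Q) -> Q) /\ (~Q /\ P) since 2 fails ~((P \/ Q) -> Q).
3: does not force it.
4: does not force it.
Worlds forcing the formula: { }.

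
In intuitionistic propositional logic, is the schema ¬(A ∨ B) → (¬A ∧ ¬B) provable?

This is a constructively valid De Morgan direction (negated disjunction to conjunction of negations), which is intuitionistically derivable.
From ¬(A ∨ B): if A held then A ∨ B would, contradiction — so ¬A; similarly ¬B.

Yes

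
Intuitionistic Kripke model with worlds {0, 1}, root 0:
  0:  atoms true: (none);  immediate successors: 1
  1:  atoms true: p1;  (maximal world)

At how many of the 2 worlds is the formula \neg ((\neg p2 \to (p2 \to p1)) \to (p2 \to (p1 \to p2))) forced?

0: does not force it — 0 \nVdash \neg ((\neg p2 \to (p2 \to p1)) \to (p2 \to (p1 \to p2))) since 0 is accessible from 0 and 0 \Vdash (\neg p2 \to (p2 \to p1)) \to (p2 \to (p1 \to p2)).
1: does not force it — 1 \nVdash \neg ((\neg p2 \to (p2 \to p1)) \to (p2 \to (p1 \to p2))) since 1 is accessible from 1 and 1 \Vdash (\neg p2 \to (p2 \to p1)) \to (p2 \to (p1 \to p2)).
Worlds forcing the formula: { }.

0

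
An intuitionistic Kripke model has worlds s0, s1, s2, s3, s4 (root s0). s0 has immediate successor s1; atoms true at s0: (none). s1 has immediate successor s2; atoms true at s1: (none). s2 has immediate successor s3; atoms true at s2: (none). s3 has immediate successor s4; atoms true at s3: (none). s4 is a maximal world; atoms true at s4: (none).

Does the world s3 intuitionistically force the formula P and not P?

No

s3 does not force P and not P since s3 fails P.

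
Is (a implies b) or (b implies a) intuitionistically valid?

This is the Gödel–Dummett linearity axiom, which is not intuitionistically valid.
A Kripke countermodel: worlds u, v, w; order generated by u <= v, u <= w; atoms true at each world — u:{}; v:{a}; w:{b}.
u does not force (a implies b) or (b implies a): neither disjunct is forced at u.
u does not force a implies b: at the accessible world v, v forces a but v does not force b.
v lacks atom b, so v does not force b.
So the root u does not force the formula.

No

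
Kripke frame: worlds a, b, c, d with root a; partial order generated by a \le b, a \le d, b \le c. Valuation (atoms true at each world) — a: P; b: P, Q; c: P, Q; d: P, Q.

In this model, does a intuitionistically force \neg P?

No

a \nVdash \neg P since a is accessible from a and a \Vdash P.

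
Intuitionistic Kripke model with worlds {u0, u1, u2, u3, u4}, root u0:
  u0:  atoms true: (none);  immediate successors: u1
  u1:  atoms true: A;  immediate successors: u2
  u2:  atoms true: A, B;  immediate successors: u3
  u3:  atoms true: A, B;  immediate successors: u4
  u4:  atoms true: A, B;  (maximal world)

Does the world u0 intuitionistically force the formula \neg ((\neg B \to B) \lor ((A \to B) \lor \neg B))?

u0 \nVdash \neg ((\neg B \to B) \lor ((A \to B) \lor \neg B)) since u0 is accessible from u0 and u0 \Vdash (\neg B \to B) \lor ((A \to B) \lor \neg B).
u0 \Vdash (\neg B \to B) \lor ((A \to B) \lor \neg B) via the disjunct \neg B \to B.

No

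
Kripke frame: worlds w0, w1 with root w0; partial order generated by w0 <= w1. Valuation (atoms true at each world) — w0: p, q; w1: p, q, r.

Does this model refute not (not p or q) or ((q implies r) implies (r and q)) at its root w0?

No

w0 forces not (not p or q) or ((q implies r) implies (r and q)) via the disjunct (q implies r) implies (r and q).
So the root w0 forces not (not p or q) or ((q implies r) implies (r and q)); the model is not a countermodel.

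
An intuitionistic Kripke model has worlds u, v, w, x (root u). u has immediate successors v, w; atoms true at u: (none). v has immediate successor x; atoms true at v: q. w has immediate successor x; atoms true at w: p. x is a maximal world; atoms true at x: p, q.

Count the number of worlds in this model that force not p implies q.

4

u: forces it.
v: forces it.
w: forces it.
x: forces it.
Worlds forcing the formula: {u, v, w, x}.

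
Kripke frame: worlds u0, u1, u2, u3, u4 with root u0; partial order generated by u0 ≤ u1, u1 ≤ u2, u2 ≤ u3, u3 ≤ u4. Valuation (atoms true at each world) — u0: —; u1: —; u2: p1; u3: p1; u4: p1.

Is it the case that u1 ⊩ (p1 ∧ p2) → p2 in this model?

Yes

u1 ⊩ (p1 ∧ p2) → p2 vacuously: no world accessible from u1 forces the antecedent p1 ∧ p2.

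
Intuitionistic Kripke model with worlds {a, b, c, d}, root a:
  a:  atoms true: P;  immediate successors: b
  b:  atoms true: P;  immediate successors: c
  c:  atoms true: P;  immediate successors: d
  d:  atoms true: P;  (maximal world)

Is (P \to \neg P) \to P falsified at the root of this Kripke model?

a \Vdash (P \to \neg P) \to P vacuously: no world accessible from a forces the antecedent P \to \neg P.
So the root a forces (P \to \neg P) \to P; the model is not a countermodel.

No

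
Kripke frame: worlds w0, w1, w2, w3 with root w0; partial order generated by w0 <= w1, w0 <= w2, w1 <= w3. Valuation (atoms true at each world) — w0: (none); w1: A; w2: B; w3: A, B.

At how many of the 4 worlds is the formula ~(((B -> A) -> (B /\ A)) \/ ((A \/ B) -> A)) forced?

0

w0: does not force it — w0 ||-/- ~(((B -> A) -> (B /\ A)) \/ ((A \/ B) -> A)) since w1 is accessible from w0 and w1 ||- ((B -> A) -> (B /\ A)) \/ ((A \/ B) -> A).
w1: does not force it — w1 ||-/- ~(((B -> A) -> (B /\ A)) \/ ((A \/ B) -> A)) since w1 is accessible from w1 and w1 ||- ((B -> A) -> (B /\ A)) \/ ((A \/ B) -> A).
w2: does not force it — w2 ||-/- ~(((B -> A) -> (B /\ A)) \/ ((A \/ B) -> A)) since w2 is accessible from w2 and w2 ||- ((B -> A) -> (B /\ A)) \/ ((A \/ B) -> A).
w3: does not force it.
Worlds forcing the formula: { }.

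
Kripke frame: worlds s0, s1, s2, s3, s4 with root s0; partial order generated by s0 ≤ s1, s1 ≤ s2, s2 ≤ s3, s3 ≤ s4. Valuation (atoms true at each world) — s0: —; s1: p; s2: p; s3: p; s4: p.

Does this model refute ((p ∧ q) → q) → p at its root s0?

Yes

s0 ⊮ ((p ∧ q) → q) → p: already at s0 itself, s0 ⊩ (p ∧ q) → q but s0 ⊮ p.
s0 lacks atom p, so s0 ⊮ p.
So the root s0 does not force ((p ∧ q) → q) → p; the model is a countermodel.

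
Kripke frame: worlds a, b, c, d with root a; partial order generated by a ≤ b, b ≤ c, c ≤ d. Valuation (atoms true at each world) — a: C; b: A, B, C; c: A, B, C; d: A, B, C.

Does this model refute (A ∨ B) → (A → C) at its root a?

a ⊩ (A ∨ B) → (A → C): every world accessible from a that forces A ∨ B (namely b, c, d) also forces A → C.
So the root a forces (A ∨ B) → (A → C); the model is not a countermodel.

No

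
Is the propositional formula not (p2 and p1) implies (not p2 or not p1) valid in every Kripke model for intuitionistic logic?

No

This is the constructively invalid direction of De Morgan's law for conjunction, which is not intuitionistically valid.
A Kripke countermodel: worlds 0, 1, 2; order generated by 0 <= 1, 0 <= 2; atoms true at each world — 0:{}; 1:{p2}; 2:{p1}.
0 does not force not (p2 and p1) implies (not p2 or not p1): already at 0 itself, 0 forces not (p2 and p1) but 0 does not force not p2 or not p1.
0 does not force not p2 or not p1: neither disjunct is forced at 0.
0 does not force not p2 since 1 is accessible from 0 and 1 forces p2.
So the root 0 does not force the formula.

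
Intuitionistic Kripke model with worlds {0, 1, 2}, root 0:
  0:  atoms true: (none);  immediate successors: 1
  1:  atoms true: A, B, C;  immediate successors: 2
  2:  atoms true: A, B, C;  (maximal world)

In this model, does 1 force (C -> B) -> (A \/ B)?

1 ||- (C -> B) -> (A \/ B): every world accessible from 1 that forces C -> B (namely 1, 2) also forces A \/ B.

Yes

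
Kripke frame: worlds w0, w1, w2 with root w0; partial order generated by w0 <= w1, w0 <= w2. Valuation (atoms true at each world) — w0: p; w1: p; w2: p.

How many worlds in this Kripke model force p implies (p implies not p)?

w0: does not force it — w0 does not force p implies (p implies not p): already at w0 itself, w0 forces p but w0 does not force p implies not p.
w1: does not force it — w1 does not force p implies (p implies not p): already at w1 itself, w1 forces p but w1 does not force p implies not p.
w2: does not force it.
Worlds forcing the formula: { }.

0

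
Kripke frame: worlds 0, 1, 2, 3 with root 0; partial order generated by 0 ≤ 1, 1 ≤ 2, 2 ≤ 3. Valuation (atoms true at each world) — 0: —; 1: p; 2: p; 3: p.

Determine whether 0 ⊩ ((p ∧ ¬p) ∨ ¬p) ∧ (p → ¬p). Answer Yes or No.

No

0 ⊮ ((p ∧ ¬p) ∨ ¬p) ∧ (p → ¬p) since 0 fails (p ∧ ¬p) ∨ ¬p.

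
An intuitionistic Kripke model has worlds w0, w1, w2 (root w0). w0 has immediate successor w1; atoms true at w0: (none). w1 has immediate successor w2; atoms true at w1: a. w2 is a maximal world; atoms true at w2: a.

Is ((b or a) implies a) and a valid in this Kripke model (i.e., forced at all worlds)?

No

Not every world: w0 does not force ((b or a) implies a) and a.
w0 does not force ((b or a) implies a) and a since w0 fails a.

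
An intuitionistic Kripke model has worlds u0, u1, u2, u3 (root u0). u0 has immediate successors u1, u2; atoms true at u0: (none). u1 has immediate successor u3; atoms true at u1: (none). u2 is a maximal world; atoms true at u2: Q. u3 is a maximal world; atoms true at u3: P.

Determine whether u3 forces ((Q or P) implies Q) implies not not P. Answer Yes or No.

u3 forces ((Q or P) implies Q) implies not not P vacuously: no world accessible from u3 forces the antecedent (Q or P) implies Q.

Yes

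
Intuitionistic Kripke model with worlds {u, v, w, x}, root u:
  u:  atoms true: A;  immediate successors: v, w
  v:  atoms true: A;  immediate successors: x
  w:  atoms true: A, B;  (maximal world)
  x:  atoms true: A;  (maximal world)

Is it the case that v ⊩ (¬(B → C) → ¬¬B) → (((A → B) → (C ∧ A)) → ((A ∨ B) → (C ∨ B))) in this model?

v ⊮ (¬(B → C) → ¬¬B) → (((A → B) → (C ∧ A)) → ((A ∨ B) → (C ∨ B))): already at v itself, v ⊩ ¬(B → C) → ¬¬B but v ⊮ ((A → B) → (C ∧ A)) → ((A ∨ B) → (C ∨ B)).
v ⊮ ((A → B) → (C ∧ A)) → ((A ∨ B) → (C ∨ B)): already at v itself, v ⊩ (A → B) → (C ∧ A) but v ⊮ (A ∨ B) → (C ∨ B).
v ⊮ (A ∨ B) → (C ∨ B): already at v itself, v ⊩ A ∨ B but v ⊮ C ∨ B.
v ⊮ C ∨ B: neither disjunct is forced at v.
v lacks atom C, so v ⊮ C.

No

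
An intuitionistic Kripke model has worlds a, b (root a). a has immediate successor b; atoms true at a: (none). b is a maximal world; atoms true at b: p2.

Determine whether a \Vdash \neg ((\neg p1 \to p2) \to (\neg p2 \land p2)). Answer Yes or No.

a \Vdash \neg ((\neg p1 \to p2) \to (\neg p2 \land p2)): no world accessible from a forces (\neg p1 \to p2) \to (\neg p2 \land p2).

Yes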